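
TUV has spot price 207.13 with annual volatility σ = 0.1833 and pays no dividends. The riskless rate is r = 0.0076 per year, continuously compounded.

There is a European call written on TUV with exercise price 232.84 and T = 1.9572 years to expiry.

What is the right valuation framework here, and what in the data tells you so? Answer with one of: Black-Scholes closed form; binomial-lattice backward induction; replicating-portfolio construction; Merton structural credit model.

Key observation: with TUV following a GBM at constant σ and r, the European call struck at 232.84 prices in closed form — nothing here needs a stepwise model or a balance sheet.

framework: Black-Scholes closed form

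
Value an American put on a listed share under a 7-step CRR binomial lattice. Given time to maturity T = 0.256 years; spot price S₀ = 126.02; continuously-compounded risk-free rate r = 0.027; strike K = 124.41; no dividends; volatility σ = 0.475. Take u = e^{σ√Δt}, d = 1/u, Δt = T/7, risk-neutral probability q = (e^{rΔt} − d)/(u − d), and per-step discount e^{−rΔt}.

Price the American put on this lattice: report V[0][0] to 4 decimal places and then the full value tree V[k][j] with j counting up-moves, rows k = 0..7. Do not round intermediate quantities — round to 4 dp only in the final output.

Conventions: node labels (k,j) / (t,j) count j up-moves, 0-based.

params: Δt=0.03657 u=1.09509 d=0.91317 q=0.48274 e^(-rΔt)=0.99901
t_7 payoffs: 57.6850 44.3918 28.4503 9.3328 0.0000 0.0000 0.0000 0.0000
k=6: node(6,0) S=73.0699 payoff=51.3401 vs cont=51.2173 → 51.3401 [stop]  node(6,1) S=87.6272 payoff=36.7828 vs cont=36.6600 → 36.7828 [stop]  node(6,2) S=105.0846 payoff=19.3254 vs cont=19.2026 → 19.3254 [stop]  node(6,3) S=126.0200 payoff=0.0000 vs cont=4.8227 → 4.8227 [wait]  node(6,4) S=151.1262 payoff=0.0000 vs cont=0.0000 → 0.0000 [wait]  node(6,5) S=181.2342 payoff=0.0000 vs cont=0.0000 → 0.0000 [wait]  node(6,6) S=217.3404 payoff=0.0000 vs cont=0.0000 → 0.0000 [wait]
k=5: node(5,0) S=80.0182 payoff=44.3918 vs cont=44.2690 → 44.3918 [stop]  node(5,1) S=95.9597 payoff=28.4503 vs cont=28.3275 → 28.4503 [stop]  node(5,2) S=115.0772 payoff=9.3328 vs cont=12.3123 → 12.3123 [wait]  node(5,3) S=138.0034 payoff=0.0000 vs cont=2.4922 → 2.4922 [wait]  node(5,4) S=165.4969 payoff=0.0000 vs cont=0.0000 → 0.0000 [wait]  node(5,5) S=198.4679 payoff=0.0000 vs cont=0.0000 → 0.0000 [wait]
k=4: node(4,0) S=87.6272 payoff=36.7828 vs cont=36.6600 → 36.7828 [stop]  node(4,1) S=105.0846 payoff=19.3254 vs cont=20.6395 → 20.6395 [wait]  node(4,2) S=126.0200 payoff=0.0000 vs cont=7.5643 → 7.5643 [wait]  node(4,3) S=151.1262 payoff=0.0000 vs cont=1.2878 → 1.2878 [wait]  node(4,4) S=181.2342 payoff=0.0000 vs cont=0.0000 → 0.0000 [wait]
k=3: node(3,0) S=95.9597 payoff=28.4503 vs cont=28.9612 → 28.9612 [wait]  node(3,1) S=115.0772 payoff=9.3328 vs cont=14.3135 → 14.3135 [wait]  node(3,2) S=138.0034 payoff=0.0000 vs cont=4.5299 → 4.5299 [wait]  node(3,3) S=165.4969 payoff=0.0000 vs cont=0.6655 → 0.6655 [wait]
k=2: node(2,0) S=105.0846 payoff=19.3254 vs cont=21.8686 → 21.8686 [wait]  node(2,1) S=126.0200 payoff=0.0000 vs cont=9.5811 → 9.5811 [wait]  node(2,2) S=151.1262 payoff=0.0000 vs cont=2.6618 → 2.6618 [wait]
k=1: node(1,0) S=115.0772 payoff=9.3328 vs cont=15.9213 → 15.9213 [wait]  node(1,1) S=138.0034 payoff=0.0000 vs cont=6.2348 → 6.2348 [wait]
k=0: node(0,0) S=126.0200 payoff=0.0000 vs cont=11.2341 → 11.2341 [wait]

price = 11.2341
tree:
11.2341
15.9213 6.2348
21.8686 9.5811 2.6618
28.9612 14.3135 4.5299 0.6655
36.7828 20.6395 7.5643 1.2878 0.0000
44.3918 28.4503 12.3123 2.4922 0.0000 0.0000
51.3401 36.7828 19.3254 4.8227 0.0000 0.0000 0.0000
57.6850 44.3918 28.4503 9.3328 0.0000 0.0000 0.0000 0.0000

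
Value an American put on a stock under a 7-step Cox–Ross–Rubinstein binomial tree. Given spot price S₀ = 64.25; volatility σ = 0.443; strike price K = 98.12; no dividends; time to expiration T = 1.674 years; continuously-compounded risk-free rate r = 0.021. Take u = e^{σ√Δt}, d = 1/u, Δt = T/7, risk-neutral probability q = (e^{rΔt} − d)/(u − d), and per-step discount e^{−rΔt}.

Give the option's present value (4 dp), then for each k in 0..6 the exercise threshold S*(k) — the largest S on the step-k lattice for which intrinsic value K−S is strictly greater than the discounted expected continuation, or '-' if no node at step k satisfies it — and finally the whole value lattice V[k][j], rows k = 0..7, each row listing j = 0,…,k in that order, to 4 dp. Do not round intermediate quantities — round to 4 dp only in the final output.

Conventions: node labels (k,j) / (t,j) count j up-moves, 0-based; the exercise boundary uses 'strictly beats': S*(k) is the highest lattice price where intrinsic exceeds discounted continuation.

price = 38.3414
boundary = - - 41.6586 33.5444 41.6586 51.7355 64.2500
tree:
38.3414
47.2720 28.1769
56.4614 36.8990 18.1478
64.5756 46.5926 25.8141 9.2599
71.1093 56.4614 35.4068 14.7268 2.8813
76.3704 64.5756 46.3845 22.7833 5.3386 0.0000
80.6067 71.1093 56.4614 33.8700 9.8919 0.0000 0.0000
84.0179 76.3704 64.5756 46.3845 18.3284 0.0000 0.0000 0.0000

Δt=0.23914, u=1.24189, d=0.80522, q=0.45758, disc=e^(-rΔt)=0.99499
k=7 terminal: V=max(K-S,0) → 84.0179 76.3704 64.5756 46.3845 18.3284 0.0000 0.0000 0.0000
k=6: j=0 S=17.5133 intr=80.6067 cont=80.1152 V=80.6067[EX]; j=1 S=27.0107 intr=71.1093 cont=70.6177 V=71.1093[EX]; j=2 S=41.6586 intr=56.4614 cont=55.9699 V=56.4614[EX]; j=3 S=64.2500 intr=33.8700 cont=33.3785 V=33.8700[EX]; j=4 S=99.0927 intr=0.0000 cont=9.8919 V=9.8919[hold]; j=5 S=152.8305 intr=0.0000 cont=0.0000 V=0.0000[hold]; j=6 S=235.7102 intr=0.0000 cont=0.0000 V=0.0000[hold]  S*(6)=64.2500
k=5: j=0 S=21.7496 intr=76.3704 cont=75.8788 V=76.3704[EX]; j=1 S=33.5444 intr=64.5756 cont=64.0840 V=64.5756[EX]; j=2 S=51.7355 intr=46.3845 cont=45.8929 V=46.3845[EX]; j=3 S=79.7916 intr=18.3284 cont=22.7833 V=22.7833[hold]; j=4 S=123.0625 intr=0.0000 cont=5.3386 V=5.3386[hold]; j=5 S=189.7991 intr=0.0000 cont=0.0000 V=0.0000[hold]  S*(5)=51.7355
k=4: j=0 S=27.0107 intr=71.1093 cont=70.6177 V=71.1093[EX]; j=1 S=41.6586 intr=56.4614 cont=55.9699 V=56.4614[EX]; j=2 S=64.2500 intr=33.8700 cont=35.4068 V=35.4068[hold]; j=3 S=99.0927 intr=0.0000 cont=14.7268 V=14.7268[hold]; j=4 S=152.8305 intr=0.0000 cont=2.8813 V=2.8813[hold]  S*(4)=41.6586
k=3: j=0 S=33.5444 intr=64.5756 cont=64.0840 V=64.5756[EX]; j=1 S=51.7355 intr=46.3845 cont=46.5926 V=46.5926[hold]; j=2 S=79.7916 intr=18.3284 cont=25.8141 V=25.8141[hold]; j=3 S=123.0625 intr=0.0000 cont=9.2599 V=9.2599[hold]  S*(3)=33.5444
k=2: j=0 S=41.6586 intr=56.4614 cont=56.0646 V=56.4614[EX]; j=1 S=64.2500 intr=33.8700 cont=36.8990 V=36.8990[hold]; j=2 S=99.0927 intr=0.0000 cont=18.1478 V=18.1478[hold]  S*(2)=41.6586
k=1: j=0 S=51.7355 intr=46.3845 cont=47.2720 V=47.2720[hold]; j=1 S=79.7916 intr=18.3284 cont=28.1769 V=28.1769[hold]  S*(1)=-
k=0: j=0 S=64.2500 intr=33.8700 cont=38.3414 V=38.3414[hold]  S*(0)=-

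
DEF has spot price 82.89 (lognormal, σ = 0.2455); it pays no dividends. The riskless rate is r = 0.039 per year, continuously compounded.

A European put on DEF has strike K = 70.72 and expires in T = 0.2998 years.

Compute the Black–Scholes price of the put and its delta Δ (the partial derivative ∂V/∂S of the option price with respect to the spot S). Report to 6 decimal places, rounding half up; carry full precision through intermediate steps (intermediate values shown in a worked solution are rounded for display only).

σ√T = 0.2455·√0.2998 = 0.134421
d₁ = (ln(S/K) + (r+σ²/2)T) / (σ√T) = (ln(82.89/70.72) + (0.039+0.2455²/2)·0.2998) / 0.134421 = (0.158786 + 0.020727) / 0.134421 = 1.335451
d₂ = d₁ − σ√T = 1.335451 − 0.134421 = 1.201030
e^{−rT} = 0.988376
N(−d₁) = 0.090864,  N(−d₂) = 0.114870
Put price V = K·e^{−rT}·N(−d₂) − S·N(−d₁) = 8.029164 − 7.531751 = 0.497413
Δ = −N(−d₁) = -0.090864

price = 0.497413
Δ = -0.090864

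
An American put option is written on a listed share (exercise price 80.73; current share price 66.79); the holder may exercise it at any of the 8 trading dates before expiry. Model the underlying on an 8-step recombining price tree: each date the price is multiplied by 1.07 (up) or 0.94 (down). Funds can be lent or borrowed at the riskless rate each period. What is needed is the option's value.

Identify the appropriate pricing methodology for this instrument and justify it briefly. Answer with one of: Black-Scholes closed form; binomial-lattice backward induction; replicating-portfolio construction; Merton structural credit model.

framework: binomial-lattice backward induction

Key observation: the put (strike 80.73 on spot 66.79) is American-style on a 8-step discrete price model, so the early-exercise decision at every node requires stepwise backward valuation — a closed form cannot price the exercise right.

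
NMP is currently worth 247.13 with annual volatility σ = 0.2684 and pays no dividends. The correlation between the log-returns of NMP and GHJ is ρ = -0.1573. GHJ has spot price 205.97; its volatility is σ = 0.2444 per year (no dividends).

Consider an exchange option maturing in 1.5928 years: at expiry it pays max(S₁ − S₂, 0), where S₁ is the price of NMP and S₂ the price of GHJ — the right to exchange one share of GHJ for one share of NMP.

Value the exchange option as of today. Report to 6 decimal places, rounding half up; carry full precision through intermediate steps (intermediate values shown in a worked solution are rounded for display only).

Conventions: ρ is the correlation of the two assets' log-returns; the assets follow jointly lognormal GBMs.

exchange price = 67.574110

σ_eff = √(σ₁² + σ₂² − 2ρσ₁σ₂) = √(0.2684² + 0.2444² − 2·-0.1573·0.2684·0.2444) = 0.390393
d₁ = (ln(S₁/S₂) + (q₂ − q₁ + σ_eff²/2)T) / (σ_eff√T) = (ln(247.13/205.97) + (0.0 − 0.0 + 0.076203)·1.5928) / 0.492700 = 0.616117
d₂ = d₁ − σ_eff√T = 0.616117 − 0.492700 = 0.123416
N(d₁) = 0.731091,  N(d₂) = 0.549111
V = S₁·e^{−q₁T}·N(d₁) − S₂·e^{−q₂T}·N(d₂) = 180.674567 − 113.100457 = 67.574110
Key observation: pricing in GHJ-units makes this a unit-strike call on the ratio S₁/S₂ — the risk-free rate cancels and cannot affect the value.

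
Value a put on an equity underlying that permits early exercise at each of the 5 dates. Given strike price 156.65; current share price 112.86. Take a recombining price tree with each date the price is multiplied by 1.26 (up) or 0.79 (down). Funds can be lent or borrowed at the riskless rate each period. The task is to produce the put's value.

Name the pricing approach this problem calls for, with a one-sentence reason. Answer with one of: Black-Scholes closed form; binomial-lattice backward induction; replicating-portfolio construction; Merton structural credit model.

framework: binomial-lattice backward induction

Key observation: with exercise allowed before expiry on a discrete up/down model (5 steps from spot 112.86), the strike-156.65 put's value must be rolled back through the tree testing early exercise at each node.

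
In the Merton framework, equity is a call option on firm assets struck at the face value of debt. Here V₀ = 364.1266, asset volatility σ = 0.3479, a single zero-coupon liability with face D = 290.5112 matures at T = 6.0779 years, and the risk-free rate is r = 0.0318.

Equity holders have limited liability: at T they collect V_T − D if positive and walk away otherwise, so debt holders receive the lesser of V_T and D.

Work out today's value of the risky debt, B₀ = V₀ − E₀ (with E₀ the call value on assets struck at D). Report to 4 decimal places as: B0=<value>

Apply the equity-as-call identities (strike 290.5112, horizon 6.0779 years):
d₁ = [ln(V₀/D) + (r + σ²/2)T] / (σ√T)
   = [ln(364.1266/290.5112) + (0.0318 + 0.5·0.3479²)·6.0779] / (0.3479·√6.0779)
   = [0.225859 + 0.561095] / 0.857692 = 0.917526
d₂ = d₁ − σ√T = 0.917526 − 0.857692 = 0.059834
N(d₁) = 0.820566,  N(d₂) = 0.523856,  e^(−rT) = 0.824253
E₀ = V₀·N(d₁) − D·e^(−rT)·N(d₂)
   = 364.1266·0.820566 − 290.5112·0.824253·0.523856 = 173.350165
B₀ = V₀ − E₀ = 364.1266 − 173.350165 = 190.776435

B0=190.7764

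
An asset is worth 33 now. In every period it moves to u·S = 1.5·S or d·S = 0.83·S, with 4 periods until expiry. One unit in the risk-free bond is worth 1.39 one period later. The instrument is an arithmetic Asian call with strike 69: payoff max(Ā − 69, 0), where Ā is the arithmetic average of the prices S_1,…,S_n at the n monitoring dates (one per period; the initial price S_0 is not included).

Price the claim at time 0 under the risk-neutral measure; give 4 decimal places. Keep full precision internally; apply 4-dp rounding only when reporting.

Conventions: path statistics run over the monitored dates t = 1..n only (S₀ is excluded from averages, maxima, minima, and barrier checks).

price = 4.4670

Risk-neutral up-probability p* = (R−d)/(u−d) = (1.39−0.83)/(1.5−0.83) = 0.8358; the claim prices as the p*-weighted sum of path payoffs discounted by R^4.
Enumerate all 2^4 = 16 price paths (U = up ×1.5, D = down ×0.83); each path with k up-moves has probability p*^k·(1−p*)^(4−k).
DDDD: Ā=21.1635, payoff=0.0000, prob=0.000727
UDDD: Ā=38.2473, payoff=0.0000, prob=0.003699
DUDD: Ā=32.7198, payoff=0.0000, prob=0.003699
UUDD: Ā=59.1321, payoff=0.0000, prob=0.018831
DDUD: Ā=28.1319, payoff=0.0000, prob=0.003699
UDUD: Ā=50.8408, payoff=0.0000, prob=0.018831
DUUD: Ā=45.3133, payoff=0.0000, prob=0.018831
UUUD: Ā=81.8916, payoff=12.8916, prob=0.095864
DDDU: Ā=24.3240, payoff=0.0000, prob=0.003699
UDDU: Ā=43.9591, payoff=0.0000, prob=0.018831
DUDU: Ā=38.4316, payoff=0.0000, prob=0.018831
UUDU: Ā=69.4547, payoff=0.4547, prob=0.095864
DDUU: Ā=33.8438, payoff=0.0000, prob=0.018831
UDUU: Ā=61.1634, payoff=0.0000, prob=0.095864
DUUU: Ā=55.6359, payoff=0.0000, prob=0.095864
UUUU: Ā=100.5469, payoff=31.5469, prob=0.488037
Price = Σ prob·payoff / R^4 = 16.675478 / 3.733010 = 4.4670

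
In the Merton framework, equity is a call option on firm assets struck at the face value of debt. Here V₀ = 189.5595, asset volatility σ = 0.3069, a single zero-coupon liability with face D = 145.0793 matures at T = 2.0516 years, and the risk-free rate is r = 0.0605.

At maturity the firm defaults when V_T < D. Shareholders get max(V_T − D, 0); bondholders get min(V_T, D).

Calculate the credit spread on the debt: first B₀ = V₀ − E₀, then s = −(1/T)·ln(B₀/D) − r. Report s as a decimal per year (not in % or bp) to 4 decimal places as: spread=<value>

Equity is a call on the firm's assets struck at D = 145.0793:
d₁ = [ln(V₀/D) + (r + σ²/2)T] / (σ√T)
   = [ln(189.5595/145.0793) + (0.0605 + 0.5·0.3069²)·2.0516] / (0.3069·√2.0516)
   = [0.267422 + 0.220739] / 0.439585 = 1.110505
d₂ = d₁ − σ√T = 1.110505 − 0.439585 = 0.670920
N(d₁) = 0.866609,  N(d₂) = 0.748864,  e^(−rT) = 0.883272
E₀ = V₀·N(d₁) − D·e^(−rT)·N(d₂)
   = 189.5595·0.866609 − 145.0793·0.883272·0.748864 = 68.311184
B₀ = V₀ − E₀ = 189.5595 − 68.311184 = 121.248316
spread = −(1/T)·ln(B₀/D) − r = −(1/2.0516)·ln(121.248316/145.0793) − 0.0605 = 0.02696337

spread=0.0270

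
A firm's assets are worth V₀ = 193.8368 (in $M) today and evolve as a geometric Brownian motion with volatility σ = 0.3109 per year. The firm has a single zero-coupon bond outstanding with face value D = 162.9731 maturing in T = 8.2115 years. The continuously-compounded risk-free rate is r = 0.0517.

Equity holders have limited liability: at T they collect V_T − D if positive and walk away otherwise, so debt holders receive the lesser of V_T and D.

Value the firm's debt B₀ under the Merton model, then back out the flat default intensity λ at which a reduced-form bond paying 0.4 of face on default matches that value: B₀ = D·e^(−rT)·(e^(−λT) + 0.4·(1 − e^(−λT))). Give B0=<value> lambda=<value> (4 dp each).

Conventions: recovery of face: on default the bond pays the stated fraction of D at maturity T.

B0=88.4177 lambda=0.0407

With assets at 193.8368 and a single debt payment of 162.9731 at 8.2115 years:
d₁ = [ln(V₀/D) + (r + σ²/2)T] / (σ√T)
   = [ln(193.8368/162.9731) + (0.0517 + 0.5·0.3109²)·8.2115] / (0.3109·√8.2115)
   = [0.173431 + 0.821391] / 0.890906 = 1.116642
d₂ = d₁ − σ√T = 1.116642 − 0.890906 = 0.225735
N(d₁) = 0.867926,  N(d₂) = 0.589296,  e^(−rT) = 0.654074
E₀ = V₀·N(d₁) − D·e^(−rT)·N(d₂)
   = 193.8368·0.867926 − 162.9731·0.654074·0.589296 = 105.419109
B₀ = V₀ − E₀ = 193.8368 − 105.419109 = 88.417691
e^(−λT) = (B₀·e^(rT)/D − 0.4)/(1 − 0.4) = (88.4177·1.528879/162.9731 − 0.4)/0.6 = 0.71576938
λ = −ln(0.71576938)/8.2115 = 0.040723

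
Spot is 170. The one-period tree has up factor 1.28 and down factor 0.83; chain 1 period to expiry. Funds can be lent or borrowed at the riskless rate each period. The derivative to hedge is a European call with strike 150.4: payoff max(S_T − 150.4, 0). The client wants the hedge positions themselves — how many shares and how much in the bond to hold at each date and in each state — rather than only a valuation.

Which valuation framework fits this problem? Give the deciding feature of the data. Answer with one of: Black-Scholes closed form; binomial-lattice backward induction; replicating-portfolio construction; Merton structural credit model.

framework: replicating-portfolio construction

Key observation: a price alone would not answer the question — the per-node share/bond construction on the spot-170, 1.28/0.83 tree is required, and only the replicating-portfolio method yields it.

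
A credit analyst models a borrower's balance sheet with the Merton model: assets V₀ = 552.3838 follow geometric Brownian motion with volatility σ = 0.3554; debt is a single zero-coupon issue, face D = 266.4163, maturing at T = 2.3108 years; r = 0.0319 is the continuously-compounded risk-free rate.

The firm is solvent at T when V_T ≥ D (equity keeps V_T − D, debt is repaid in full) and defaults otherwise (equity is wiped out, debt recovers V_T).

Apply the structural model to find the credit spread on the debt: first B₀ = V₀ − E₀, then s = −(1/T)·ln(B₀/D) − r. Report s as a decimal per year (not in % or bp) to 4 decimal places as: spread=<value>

Equity is a call on the firm's assets struck at D = 266.4163:
d₁ = [ln(V₀/D) + (r + σ²/2)T] / (σ√T)
   = [ln(552.3838/266.4163) + (0.0319 + 0.5·0.3554²)·2.3108] / (0.3554·√2.3108)
   = [0.729183 + 0.219652] / 0.540255 = 1.756273
d₂ = d₁ − σ√T = 1.756273 − 0.540255 = 1.216019
N(d₁) = 0.960479,  N(d₂) = 0.888011,  e^(−rT) = 0.928937
E₀ = V₀·N(d₁) − D·e^(−rT)·N(d₂)
   = 552.3838·0.960479 − 266.4163·0.928937·0.888011 = 310.784649
B₀ = V₀ − E₀ = 552.3838 − 310.784649 = 241.599151
spread = −(1/T)·ln(B₀/D) − r = −(1/2.3108)·ln(241.599151/266.4163) − 0.0319 = 0.01041442

spread=0.0104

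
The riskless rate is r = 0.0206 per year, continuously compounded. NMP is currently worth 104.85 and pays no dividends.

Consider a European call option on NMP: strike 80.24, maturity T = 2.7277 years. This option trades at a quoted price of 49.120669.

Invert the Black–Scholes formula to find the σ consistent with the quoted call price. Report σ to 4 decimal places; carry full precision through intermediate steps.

At σ = 0.5729 the Black–Scholes value reproduces the quote:
σ√T = 0.5729·√2.7277 = 0.946187
d₁ = (ln(S/K) + (r+σ²/2)T) / (σ√T) = (ln(104.85/80.24) + (0.0206+0.5729²/2)·2.7277) / 0.946187 = (0.267509 + 0.503826) / 0.946187 = 0.815203
d₂ = d₁ − σ√T = 0.815203 − 0.946187 = -0.130985
e^{−rT} = 0.945359
N(d₁) = 0.792522,  N(d₂) = 0.447894
V = S·N(d₁) − K·e^{−rT}·N(d₂) = 83.095916 − 33.975248 = 49.120669 (the quoted price), and the Black–Scholes price is strictly increasing in σ, so σ is unique

sigma = 0.5729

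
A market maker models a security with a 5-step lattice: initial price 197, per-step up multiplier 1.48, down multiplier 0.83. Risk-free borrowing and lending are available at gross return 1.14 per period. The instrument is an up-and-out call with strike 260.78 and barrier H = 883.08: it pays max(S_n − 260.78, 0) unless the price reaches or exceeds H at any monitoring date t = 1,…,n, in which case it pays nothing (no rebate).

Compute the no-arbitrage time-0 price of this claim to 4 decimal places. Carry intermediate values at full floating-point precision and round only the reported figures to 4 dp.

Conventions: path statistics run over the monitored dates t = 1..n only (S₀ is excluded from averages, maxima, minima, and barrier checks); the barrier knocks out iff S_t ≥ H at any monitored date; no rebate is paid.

Under the martingale measure an up-move has probability p* = 0.4769; value the claim as the probability-weighted average of per-path payoffs, discounted 5 periods at R = 1.14.
Enumerate all 2^5 = 32 price paths (U = up ×1.48, D = down ×0.83); each path with k up-moves has probability p*^k·(1−p*)^(5−k).
DDDDD: M=163.5100, payoff=0.0000, prob=0.039159
UDDDD: M=291.5600, payoff=0.0000, prob=0.035703
DUDDD: M=241.9948, payoff=0.0000, prob=0.035703
UUDDD: M=431.5088, payoff=0.0000, prob=0.032553
DDUDD: M=200.8557, payoff=0.0000, prob=0.035703
UDUDD: M=358.1523, payoff=0.0000, prob=0.032553
DUUDD: M=358.1523, payoff=0.0000, prob=0.032553
UUUDD: M=638.6330, payoff=179.1743, prob=0.029681
DDDUD: M=166.7102, payoff=0.0000, prob=0.035703
UDDUD: M=297.2664, payoff=0.0000, prob=0.032553
DUDUD: M=297.2664, payoff=0.0000, prob=0.032553
UUDUD: M=530.0654, payoff=179.1743, prob=0.029681
DDUUD: M=297.2664, payoff=0.0000, prob=0.032553
UDUUD: M=530.0654, payoff=179.1743, prob=0.029681
DUUUD: M=530.0654, payoff=179.1743, prob=0.029681
UUUUD: M=945.1769, payoff=0.0000, prob=0.027062
DDDDU: M=163.5100, payoff=0.0000, prob=0.035703
UDDDU: M=291.5600, payoff=0.0000, prob=0.032553
DUDDU: M=246.7311, payoff=0.0000, prob=0.032553
UUDDU: M=439.9543, payoff=179.1743, prob=0.029681
DDUDU: M=246.7311, payoff=0.0000, prob=0.032553
UDUDU: M=439.9543, payoff=179.1743, prob=0.029681
DUUDU: M=439.9543, payoff=179.1743, prob=0.029681
UUUDU: M=784.4968, payoff=523.7168, prob=0.027062
DDDUU: M=246.7311, payoff=0.0000, prob=0.032553
UDDUU: M=439.9543, payoff=179.1743, prob=0.029681
DUDUU: M=439.9543, payoff=179.1743, prob=0.029681
UUDUU: M=784.4968, payoff=523.7168, prob=0.027062
DDUUU: M=439.9543, payoff=179.1743, prob=0.029681
UDUUU: M=784.4968, payoff=523.7168, prob=0.027062
DUUUU: M=784.4968, payoff=523.7168, prob=0.027062
UUUUU: M=1398.8618, payoff=0.0000, prob=0.024674
Price = Σ prob·payoff / R^5 = 109.871597 / 1.925415 = 57.0639

price = 57.0639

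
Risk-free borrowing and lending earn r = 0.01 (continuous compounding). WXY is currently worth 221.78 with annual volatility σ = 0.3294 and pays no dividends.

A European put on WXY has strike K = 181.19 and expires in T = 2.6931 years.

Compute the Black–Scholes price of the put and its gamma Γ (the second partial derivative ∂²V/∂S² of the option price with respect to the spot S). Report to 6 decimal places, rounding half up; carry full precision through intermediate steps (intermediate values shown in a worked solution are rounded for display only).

σ√T = 0.3294·√2.6931 = 0.540567
d₁ = (ln(S/K) + (r+σ²/2)T) / (σ√T) = (ln(221.78/181.19) + (0.01+0.3294²/2)·2.6931) / 0.540567 = (0.202140 + 0.173038) / 0.540567 = 0.694043
d₂ = d₁ − σ√T = 0.694043 − 0.540567 = 0.153476
e^{−rT} = 0.973428
N(−d₁) = 0.243827,  N(−d₂) = 0.439011
Put price V = K·e^{−rT}·N(−d₂) − S·N(−d₁) = 77.430858 − 54.076060 = 23.354799
φ(d₁) = (1/√(2π))·e^{−d₁²/2} = 0.313553
Γ = φ(d₁) / (S·σ·√T) = 0.002615

price = 23.354799
Γ = 0.002615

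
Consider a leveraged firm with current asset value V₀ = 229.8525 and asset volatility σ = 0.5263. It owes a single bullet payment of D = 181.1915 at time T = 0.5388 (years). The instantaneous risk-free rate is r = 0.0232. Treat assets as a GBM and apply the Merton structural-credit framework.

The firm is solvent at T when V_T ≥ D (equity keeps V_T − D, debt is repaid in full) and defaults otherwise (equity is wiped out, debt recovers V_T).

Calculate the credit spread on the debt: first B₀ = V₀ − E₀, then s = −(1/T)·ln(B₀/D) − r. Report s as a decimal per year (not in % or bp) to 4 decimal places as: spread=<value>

Equity is a call on the firm's assets struck at D = 181.1915:
d₁ = [ln(V₀/D) + (r + σ²/2)T] / (σ√T)
   = [ln(229.8525/181.1915) + (0.0232 + 0.5·0.5263²)·0.5388] / (0.5263·√0.5388)
   = [0.237883 + 0.087122] / 0.386320 = 0.841285
d₂ = d₁ − σ√T = 0.841285 − 0.386320 = 0.454965
N(d₁) = 0.799906,  N(d₂) = 0.675433,  e^(−rT) = 0.987578
E₀ = V₀·N(d₁) − D·e^(−rT)·N(d₂)
   = 229.8525·0.799906 − 181.1915·0.987578·0.675433 = 62.997960
B₀ = V₀ − E₀ = 229.8525 − 62.997960 = 166.854540
spread = −(1/T)·ln(B₀/D) − r = −(1/0.5388)·ln(166.854540/181.1915) − 0.0232 = 0.12979196

spread=0.1298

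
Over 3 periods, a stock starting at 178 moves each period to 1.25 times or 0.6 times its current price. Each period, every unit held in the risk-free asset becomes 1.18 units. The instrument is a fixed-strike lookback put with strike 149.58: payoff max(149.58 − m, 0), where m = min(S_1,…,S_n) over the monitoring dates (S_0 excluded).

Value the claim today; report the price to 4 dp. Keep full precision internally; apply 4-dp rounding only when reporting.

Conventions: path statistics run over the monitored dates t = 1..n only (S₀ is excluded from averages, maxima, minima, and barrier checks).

Under the martingale measure an up-move has probability p* = 0.8923; value the claim as the probability-weighted average of per-path payoffs, discounted 3 periods at R = 1.18.
Enumerate all 2^3 = 8 price paths (U = up ×1.25, D = down ×0.6); each path with k up-moves has probability p*^k·(1−p*)^(3−k).
DDD: m=38.4480, payoff=111.1320, prob=0.001249
UDD: m=80.1000, payoff=69.4800, prob=0.010349
DUD: m=80.1000, payoff=69.4800, prob=0.010349
UUD: m=166.8750, payoff=0.0000, prob=0.085746
DDU: m=64.0800, payoff=85.5000, prob=0.010349
UDU: m=133.5000, payoff=16.0800, prob=0.085746
DUU: m=106.8000, payoff=42.7800, prob=0.085746
UUU: m=222.5000, payoff=0.0000, prob=0.710467
Price = Σ prob·payoff / R^3 = 7.508671 / 1.643032 = 4.5700

price = 4.5700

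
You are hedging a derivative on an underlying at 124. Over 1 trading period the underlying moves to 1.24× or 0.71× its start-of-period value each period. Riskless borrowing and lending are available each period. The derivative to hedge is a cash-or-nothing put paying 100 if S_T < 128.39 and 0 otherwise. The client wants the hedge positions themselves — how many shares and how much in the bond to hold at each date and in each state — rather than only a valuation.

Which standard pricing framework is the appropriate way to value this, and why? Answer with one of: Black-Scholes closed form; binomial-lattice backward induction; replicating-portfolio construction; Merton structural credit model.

framework: replicating-portfolio construction

Key observation: the mandate to exhibit the hedge at every date and state singles out the replicating-portfolio construction on the 1-period tree with factors 1.24 and 0.71 from 124.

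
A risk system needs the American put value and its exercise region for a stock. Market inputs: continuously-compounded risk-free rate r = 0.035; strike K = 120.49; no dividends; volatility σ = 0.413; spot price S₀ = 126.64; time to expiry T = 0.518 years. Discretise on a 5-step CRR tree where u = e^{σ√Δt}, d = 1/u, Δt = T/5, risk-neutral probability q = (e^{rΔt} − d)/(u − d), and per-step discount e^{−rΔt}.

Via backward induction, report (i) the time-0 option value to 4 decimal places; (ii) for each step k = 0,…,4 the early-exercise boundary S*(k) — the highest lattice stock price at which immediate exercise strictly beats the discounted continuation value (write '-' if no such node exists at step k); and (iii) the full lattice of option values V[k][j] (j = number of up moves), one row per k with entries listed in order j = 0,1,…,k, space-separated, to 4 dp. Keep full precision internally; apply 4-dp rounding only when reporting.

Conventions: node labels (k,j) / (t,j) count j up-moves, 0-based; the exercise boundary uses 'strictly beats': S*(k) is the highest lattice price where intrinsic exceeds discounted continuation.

params: Δt=0.10360 u=1.14217 d=0.87552 q=0.48044 e^(-rΔt)=0.99638
t_5 payoffs: 55.3403 35.4984 9.6136 0.0000 0.0000 0.0000
t_4: node(4,0) S=74.4122 payoff=46.0778 vs cont=45.6417 → 46.0778 [stop]  node(4,1) S=97.0750 payoff=23.4150 vs cont=22.9789 → 23.4150 [stop]  node(4,2) S=126.6400 payoff=0.0000 vs cont=4.9768 → 4.9768 [wait]  node(4,3) S=165.2092 payoff=0.0000 vs cont=0.0000 → 0.0000 [wait]  node(4,4) S=215.5250 payoff=0.0000 vs cont=0.0000 → 0.0000 [wait]  ⇒ S*(4)=97.0750
t_3: node(3,0) S=84.9916 payoff=35.4984 vs cont=35.0623 → 35.4984 [stop]  node(3,1) S=110.8764 payoff=9.6136 vs cont=14.5038 → 14.5038 [wait]  node(3,2) S=144.6447 payoff=0.0000 vs cont=2.5764 → 2.5764 [wait]  node(3,3) S=188.6974 payoff=0.0000 vs cont=0.0000 → 0.0000 [wait]  ⇒ S*(3)=84.9916
t_2: node(2,0) S=97.0750 payoff=23.4150 vs cont=25.3198 → 25.3198 [wait]  node(2,1) S=126.6400 payoff=0.0000 vs cont=8.7417 → 8.7417 [wait]  node(2,2) S=165.2092 payoff=0.0000 vs cont=1.3337 → 1.3337 [wait]  ⇒ S*(2)=-
t_1: node(1,0) S=110.8764 payoff=9.6136 vs cont=17.2922 → 17.2922 [wait]  node(1,1) S=144.6447 payoff=0.0000 vs cont=5.1639 → 5.1639 [wait]  ⇒ S*(1)=-
t_0: node(0,0) S=126.6400 payoff=0.0000 vs cont=11.4238 → 11.4238 [wait]  ⇒ S*(0)=-

price = 11.4238
boundary = - - - 84.9916 97.0750
tree:
11.4238
17.2922 5.1639
25.3198 8.7417 1.3337
35.4984 14.5038 2.5764 0.0000
46.0778 23.4150 4.9768 0.0000 0.0000
55.3403 35.4984 9.6136 0.0000 0.0000 0.0000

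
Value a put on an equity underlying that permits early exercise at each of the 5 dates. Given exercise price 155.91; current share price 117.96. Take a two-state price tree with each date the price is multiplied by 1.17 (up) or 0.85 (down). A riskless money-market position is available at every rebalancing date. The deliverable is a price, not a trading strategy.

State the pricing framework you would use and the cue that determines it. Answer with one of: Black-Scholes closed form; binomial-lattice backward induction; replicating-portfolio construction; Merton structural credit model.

framework: binomial-lattice backward induction

Key observation: the exercise right at every one of the 5 steps is what matters: each node needs max(155.91 − S, continuation), which only the stepwise tree valuation starting from spot 117.96 delivers.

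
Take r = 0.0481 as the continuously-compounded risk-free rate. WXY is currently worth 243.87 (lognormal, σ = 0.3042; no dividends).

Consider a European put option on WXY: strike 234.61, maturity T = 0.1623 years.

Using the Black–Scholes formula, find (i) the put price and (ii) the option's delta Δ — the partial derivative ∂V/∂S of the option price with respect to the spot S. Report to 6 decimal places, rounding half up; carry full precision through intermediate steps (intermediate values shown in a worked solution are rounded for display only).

σ√T = 0.3042·√0.1623 = 0.122551
d₁ = (ln(S/K) + (r+σ²/2)T) / (σ√T) = (ln(243.87/234.61) + (0.0481+0.3042²/2)·0.1623) / 0.122551 = (0.038711 + 0.015316) / 0.122551 = 0.440850
d₂ = d₁ − σ√T = 0.440850 − 0.122551 = 0.318298
e^{−rT} = 0.992224
N(−d₁) = 0.329661,  N(−d₂) = 0.375129
Put price V = K·e^{−rT}·N(−d₂) − S·N(−d₁) = 87.324702 − 80.394388 = 6.930314
Δ = −N(−d₁) = -0.329661

price = 6.930314
Δ = -0.329661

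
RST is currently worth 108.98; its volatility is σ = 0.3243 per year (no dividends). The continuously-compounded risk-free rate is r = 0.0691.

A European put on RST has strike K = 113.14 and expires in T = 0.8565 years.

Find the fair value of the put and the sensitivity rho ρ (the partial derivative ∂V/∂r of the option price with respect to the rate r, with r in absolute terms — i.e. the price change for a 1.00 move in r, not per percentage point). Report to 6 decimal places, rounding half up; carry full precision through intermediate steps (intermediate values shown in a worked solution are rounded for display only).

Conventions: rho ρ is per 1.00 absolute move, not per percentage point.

σ√T = 0.3243·√0.8565 = 0.300131
d₁ = (ln(S/K) + (r+σ²/2)T) / (σ√T) = (ln(108.98/113.14) + (0.0691+0.3243²/2)·0.8565) / 0.300131 = (-0.037462 + 0.104223) / 0.300131 = 0.222442
d₂ = d₁ − σ√T = 0.222442 − 0.300131 = -0.077689
e^{−rT} = 0.942533
N(−d₁) = 0.411985,  N(−d₂) = 0.530962
Put price V = K·e^{−rT}·N(−d₂) − S·N(−d₁) = 56.620844 − 44.898102 = 11.722742
ρ = −K·T·e^{−rT}·N(−d₂) = -48.495753

price = 11.722742
ρ = -48.495753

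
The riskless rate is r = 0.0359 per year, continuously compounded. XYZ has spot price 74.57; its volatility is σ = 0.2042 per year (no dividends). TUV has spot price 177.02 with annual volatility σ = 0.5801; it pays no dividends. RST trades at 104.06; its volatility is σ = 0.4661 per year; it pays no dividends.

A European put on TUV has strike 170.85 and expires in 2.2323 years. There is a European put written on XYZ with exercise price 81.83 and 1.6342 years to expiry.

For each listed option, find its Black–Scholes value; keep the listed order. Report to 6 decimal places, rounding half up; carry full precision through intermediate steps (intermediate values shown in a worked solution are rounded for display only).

price(TUV put K=170.85) = 46.909234
price(XYZ put K=81.83) = 9.244544

[TUV put K=170.85]
σ√T = 0.5801·√2.2323 = 0.866721
d₁ = (ln(S/K) + (r+σ²/2)T) / (σ√T) = (ln(177.02/170.85) + (0.0359+0.5801²/2)·2.2323) / 0.866721 = (0.035477 + 0.455742) / 0.866721 = 0.566755
d₂ = d₁ − σ√T = 0.566755 − 0.866721 = -0.299965
e^{−rT} = 0.922988
N(−d₁) = 0.285440,  N(−d₂) = 0.617898
price = K·e^{−rT}·N(−d₂) − S·N(−d₁) = 97.437853 − 50.528619 = 46.909234
[XYZ put K=81.83]
σ√T = 0.2042·√1.6342 = 0.261041
d₁ = (ln(S/K) + (r+σ²/2)T) / (σ√T) = (ln(74.57/81.83) + (0.0359+0.2042²/2)·1.6342) / 0.261041 = (-0.092906 + 0.092739) / 0.261041 = -0.000639
d₂ = d₁ − σ√T = -0.000639 − 0.261041 = -0.261679
e^{−rT} = 0.943020
N(−d₁) = 0.500255,  N(−d₂) = 0.603216
price = K·e^{−rT}·N(−d₂) − S·N(−d₁) = 46.548544 − 37.304000 = 9.244544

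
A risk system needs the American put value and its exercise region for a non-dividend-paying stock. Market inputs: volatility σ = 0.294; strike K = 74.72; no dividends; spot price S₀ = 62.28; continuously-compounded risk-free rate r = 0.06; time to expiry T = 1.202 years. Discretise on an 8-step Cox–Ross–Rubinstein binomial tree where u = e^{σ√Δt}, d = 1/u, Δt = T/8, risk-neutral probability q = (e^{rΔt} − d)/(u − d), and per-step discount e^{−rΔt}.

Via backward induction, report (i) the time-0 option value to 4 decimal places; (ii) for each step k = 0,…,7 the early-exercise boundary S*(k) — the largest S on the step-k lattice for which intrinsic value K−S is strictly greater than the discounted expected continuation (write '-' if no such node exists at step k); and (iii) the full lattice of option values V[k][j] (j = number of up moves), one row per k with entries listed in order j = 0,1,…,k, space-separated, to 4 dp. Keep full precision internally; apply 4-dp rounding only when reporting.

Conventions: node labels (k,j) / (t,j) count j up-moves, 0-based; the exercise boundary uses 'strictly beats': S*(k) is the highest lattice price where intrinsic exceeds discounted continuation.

price = 13.9949
boundary = - 55.5720 49.5865 55.5720 49.5865 55.5720 62.2800 55.5720
tree:
13.9949
19.1480 9.3152
25.1335 13.6022 5.3809
30.4743 19.1480 8.5401 2.4553
35.2398 25.1335 13.0779 4.3521 0.6851
39.4921 30.4743 19.1480 7.5052 1.4142 0.0000
43.2864 35.2398 25.1335 12.4400 2.9193 0.0000 0.0000
46.6720 39.4921 30.4743 19.1480 6.0263 0.0000 0.0000 0.0000
49.6930 43.2864 35.2398 25.1335 12.4400 0.0000 0.0000 0.0000 0.0000

Δt=0.15025  u=1.12071  d=0.89229  q=0.51119  discount=0.99103
step 8 (expiry): payoffs max(K−S,0) = 49.6930 43.2864 35.2398 25.1335 12.4400 0.0000 0.0000 0.0000 0.0000
step 7: (k=7,j=0): S=28.0480, K−S=46.6720, hold=46.0015 ⇒ V=46.6720 exercise | (k=7,j=1): S=35.2279, K−S=39.4921, hold=38.8216 ⇒ V=39.4921 exercise | (k=7,j=2): S=44.2457, K−S=30.4743, hold=29.8037 ⇒ V=30.4743 exercise | (k=7,j=3): S=55.5720, K−S=19.1480, hold=18.4774 ⇒ V=19.1480 exercise | (k=7,j=4): S=69.7977, K−S=4.9223, hold=6.0263 ⇒ V=6.0263 continue | (k=7,j=5): S=87.6649, K−S=0.0000, hold=0.0000 ⇒ V=0.0000 continue | (k=7,j=6): S=110.1060, K−S=0.0000, hold=0.0000 ⇒ V=0.0000 continue | (k=7,j=7): S=138.2916, K−S=0.0000, hold=0.0000 ⇒ V=0.0000 continue  boundary S*=55.5720
step 6: (k=6,j=0): S=31.4336, K−S=43.2864, hold=42.6158 ⇒ V=43.2864 exercise | (k=6,j=1): S=39.4802, K−S=35.2398, hold=34.5693 ⇒ V=35.2398 exercise | (k=6,j=2): S=49.5865, K−S=25.1335, hold=24.4629 ⇒ V=25.1335 exercise | (k=6,j=3): S=62.2800, K−S=12.4400, hold=12.3287 ⇒ V=12.4400 exercise | (k=6,j=4): S=78.2228, K−S=0.0000, hold=2.9193 ⇒ V=2.9193 continue | (k=6,j=5): S=98.2468, K−S=0.0000, hold=0.0000 ⇒ V=0.0000 continue | (k=6,j=6): S=123.3966, K−S=0.0000, hold=0.0000 ⇒ V=0.0000 continue  boundary S*=62.2800
step 5: (k=5,j=0): S=35.2279, K−S=39.4921, hold=38.8216 ⇒ V=39.4921 exercise | (k=5,j=1): S=44.2457, K−S=30.4743, hold=29.8037 ⇒ V=30.4743 exercise | (k=5,j=2): S=55.5720, K−S=19.1480, hold=18.4774 ⇒ V=19.1480 exercise | (k=5,j=3): S=69.7977, K−S=4.9223, hold=7.5052 ⇒ V=7.5052 continue | (k=5,j=4): S=87.6649, K−S=0.0000, hold=1.4142 ⇒ V=1.4142 continue | (k=5,j=5): S=110.1060, K−S=0.0000, hold=0.0000 ⇒ V=0.0000 continue  boundary S*=55.5720
step 4: (k=4,j=0): S=39.4802, K−S=35.2398, hold=34.5693 ⇒ V=35.2398 exercise | (k=4,j=1): S=49.5865, K−S=25.1335, hold=24.4629 ⇒ V=25.1335 exercise | (k=4,j=2): S=62.2800, K−S=12.4400, hold=13.0779 ⇒ V=13.0779 continue | (k=4,j=3): S=78.2228, K−S=0.0000, hold=4.3521 ⇒ V=4.3521 continue | (k=4,j=4): S=98.2468, K−S=0.0000, hold=0.6851 ⇒ V=0.6851 continue  boundary S*=49.5865
step 3: (k=3,j=0): S=44.2457, K−S=30.4743, hold=29.8037 ⇒ V=30.4743 exercise | (k=3,j=1): S=55.5720, K−S=19.1480, hold=18.8006 ⇒ V=19.1480 exercise | (k=3,j=2): S=69.7977, K−S=4.9223, hold=8.5401 ⇒ V=8.5401 continue | (k=3,j=3): S=87.6649, K−S=0.0000, hold=2.4553 ⇒ V=2.4553 continue  boundary S*=55.5720
step 2: (k=2,j=0): S=49.5865, K−S=25.1335, hold=24.4629 ⇒ V=25.1335 exercise | (k=2,j=1): S=62.2800, K−S=12.4400, hold=13.6022 ⇒ V=13.6022 continue | (k=2,j=2): S=78.2228, K−S=0.0000, hold=5.3809 ⇒ V=5.3809 continue  boundary S*=49.5865
step 1: (k=1,j=0): S=55.5720, K−S=19.1480, hold=19.0662 ⇒ V=19.1480 exercise | (k=1,j=1): S=69.7977, K−S=4.9223, hold=9.3152 ⇒ V=9.3152 continue  boundary S*=55.5720
step 0: (k=0,j=0): S=62.2800, K−S=12.4400, hold=13.9949 ⇒ V=13.9949 continue  boundary S*=-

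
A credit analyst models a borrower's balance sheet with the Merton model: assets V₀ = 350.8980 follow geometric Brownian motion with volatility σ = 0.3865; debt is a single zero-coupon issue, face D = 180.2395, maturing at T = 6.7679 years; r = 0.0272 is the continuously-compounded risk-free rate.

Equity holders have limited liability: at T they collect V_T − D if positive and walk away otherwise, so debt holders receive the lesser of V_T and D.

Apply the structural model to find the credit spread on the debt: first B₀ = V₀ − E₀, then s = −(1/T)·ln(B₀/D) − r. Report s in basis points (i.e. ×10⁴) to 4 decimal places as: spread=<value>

Work the structural quantities from V₀ = 350.8980 against face 180.2395:
d₁ = [ln(V₀/D) + (r + σ²/2)T] / (σ√T)
   = [ln(350.8980/180.2395) + (0.0272 + 0.5·0.3865²)·6.7679] / (0.3865·√6.7679)
   = [0.666209 + 0.689589] / 1.005487 = 1.348399
d₂ = d₁ − σ√T = 1.348399 − 1.005487 = 0.342912
N(d₁) = 0.911235,  N(d₂) = 0.634168,  e^(−rT) = 0.831864
E₀ = V₀·N(d₁) − D·e^(−rT)·N(d₂)
   = 350.8980·0.911235 − 180.2395·0.831864·0.634168 = 224.666807
B₀ = V₀ − E₀ = 350.8980 − 224.666807 = 126.231193
spread = −(1/T)·ln(B₀/D) − r = −(1/6.7679)·ln(126.231193/180.2395) − 0.0272 = 0.02542658
in basis points: 0.02542658 × 10⁴ = 254.2658 bp

spread=254.2658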